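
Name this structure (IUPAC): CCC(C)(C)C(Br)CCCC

4-bromo-3,3-dimethyloctane

The longest continuous carbon chain has 8 atoms, so the parent hydride is octane.
Choose the numbering such that the substituent locant set {3,3,4} is lower than {5,6,6} at the first point of difference.
That gives a bromo group at C-4; two methyl groups at C-3.
Prefixes are listed alphabetically: bromo, methyl.
Putting it together: 4-bromo-3,3-dimethyloctane.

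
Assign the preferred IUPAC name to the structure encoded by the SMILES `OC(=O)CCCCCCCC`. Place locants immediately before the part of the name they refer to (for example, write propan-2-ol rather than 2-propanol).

Counting along the main chain through the –COOH group gives 9 carbons: the parent is nonane.
The highest-priority functional group is a carboxylic acid (terminal –COOH), so the name ends in -oic acid.
The numbering direction is chosen so that the carboxylic acid carbon is C-1 by definition.
Putting it together: nonanoic acid.

nonanoic acid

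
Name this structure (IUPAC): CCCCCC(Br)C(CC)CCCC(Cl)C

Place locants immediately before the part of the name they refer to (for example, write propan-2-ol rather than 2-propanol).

7-bromo-2-chloro-6-ethyldodecane

The longest carbon chain is 12 atoms: the parent is dodecane.
Number the chain so that the substituent locant set {2,6,7} is lower than {6,7,11} at the first point of difference.
With this numbering: a bromo group at C-7; a chloro group at C-2; an ethyl group at C-6.
Prefixes are listed alphabetically: bromo, chloro, ethyl.
Putting it together: 7-bromo-2-chloro-6-ethyldodecane.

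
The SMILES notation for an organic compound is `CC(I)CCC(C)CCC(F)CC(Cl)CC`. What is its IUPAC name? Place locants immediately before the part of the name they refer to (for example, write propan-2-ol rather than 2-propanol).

10-chloro-8-fluoro-2-iodo-5-methyldodecane

The parent chain contains 12 carbons (dodecane).
Choose the numbering such that the substituent locant set {2,5,8,10} is lower than {3,5,8,11} at the first point of difference.
That gives a chloro group at C-10; a fluoro group at C-8; an iodo group at C-2; a methyl group at C-5.
The substituents are ordered alphabetically, ignoring any di-/tri- multipliers.
Assembling the pieces gives 10-chloro-8-fluoro-2-iodo-5-methyldodecane.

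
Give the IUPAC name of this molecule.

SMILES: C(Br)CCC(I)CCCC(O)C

9-bromo-6-iodononan-2-ol

The longest chain bearing the –OH group is 9 carbons long (nonane).
An alcohol (–OH) is the principal characteristic group, giving the suffix -ol.
The numbering direction is chosen so that numbering from this end puts the hydroxyl group at C-2 rather than C-8.
That gives the hydroxyl at C-2; a bromo group at C-9; an iodo group at C-6.
Substituent prefixes are cited in alphabetical order (multiplying prefixes like di-/tri- are ignored for ordering).
Assembling the pieces gives 9-bromo-6-iodononan-2-ol.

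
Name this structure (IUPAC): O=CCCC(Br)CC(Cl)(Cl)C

4-bromo-6,6-dichloroheptanal

The longest chain bearing the –CHO group is 7 carbons long (heptane).
An aldehyde (terminal –CHO) is the principal characteristic group, giving the suffix -al.
The numbering direction is chosen so that the aldehyde carbon is C-1 by definition.
With this numbering: a bromo group at C-4; two chloro groups at C-6.
Substituent prefixes are cited in alphabetical order (multiplying prefixes like di-/tri- are ignored for ordering).
The name is 4-bromo-6,6-dichloroheptanal.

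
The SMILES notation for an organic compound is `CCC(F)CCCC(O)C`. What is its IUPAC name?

6-fluorooctan-2-ol

Counting along the main chain through the –OH group gives 8 carbons: the parent is octane.
The highest-priority functional group is an alcohol (–OH), so the name ends in -ol.
Number the chain so that numbering from this end puts the hydroxyl group at C-2 rather than C-7.
That gives the hydroxyl at C-2; a fluoro group at C-6.
Assembling the pieces gives 6-fluorooctan-2-ol.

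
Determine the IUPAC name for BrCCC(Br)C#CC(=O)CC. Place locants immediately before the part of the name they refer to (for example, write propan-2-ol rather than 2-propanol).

6,8-dibromooct-4-yn-3-one

The longest chain bearing the carbonyl and the multiple bond is 8 carbons long (octane).
The highest-priority functional group is a ketone (C=O on an internal carbon), so the name ends in -one.
The chain contains a C≡C triple bond, so the unsaturation ending is -yne.
Choose the numbering such that numbering from this end puts the carbonyl group at C-3 rather than C-6.
This places the carbonyl at C-3; the triple bond between C-4 and C-5; bromo groups at C-6 and C-8.
Assembling the pieces gives 6,8-dibromooct-4-yn-3-one.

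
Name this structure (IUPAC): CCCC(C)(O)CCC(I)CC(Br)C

9-bromo-7-iodo-4-methyldecan-4-ol

Counting along the main chain through the –OH group gives 10 carbons: the parent is decane.
The principal characteristic group is an alcohol (–OH), named with the suffix -ol.
Number the chain so that numbering from this end puts the hydroxyl group at C-4 rather than C-7.
With this numbering: the hydroxyl at C-4; a bromo group at C-9; an iodo group at C-7; a methyl group at C-4.
Prefixes are listed alphabetically: bromo, iodo, methyl.
The name is 9-bromo-7-iodo-4-methyldecan-4-ol.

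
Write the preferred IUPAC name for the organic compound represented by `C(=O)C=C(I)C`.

3-iodobut-2-enal

The longest chain bearing the –CHO group and the multiple bond is 4 carbons long (butane).
An aldehyde (terminal –CHO) is the principal characteristic group, giving the suffix -al.
The chain contains a C=C double bond, so the unsaturation ending is -ene.
Number the chain so that the aldehyde carbon is C-1 by definition.
This places the double bond between C-2 and C-3; an iodo group at C-3.
The name is 3-iodobut-2-enal.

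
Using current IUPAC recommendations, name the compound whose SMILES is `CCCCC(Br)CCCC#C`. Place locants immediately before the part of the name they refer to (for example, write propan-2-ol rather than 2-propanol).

6-bromodec-1-yne

Counting along the main chain through the multiple bond gives 10 carbons: the parent is decane.
The chain contains a C≡C triple bond, so the unsaturation ending is -yne.
Number the chain so that numbering from this end puts the triple bond at C-1 rather than C-9.
That gives the triple bond between C-1 and C-2; a bromo group at C-6.
Putting it together: 6-bromodec-1-yne.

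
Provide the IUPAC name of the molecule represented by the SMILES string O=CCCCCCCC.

The longest chain bearing the –CHO group is 8 carbons long (octane).
The highest-priority functional group is an aldehyde (terminal –CHO), so the name ends in -al.
Choose the numbering such that the aldehyde carbon is C-1 by definition.
Putting it together: octanal.

octanal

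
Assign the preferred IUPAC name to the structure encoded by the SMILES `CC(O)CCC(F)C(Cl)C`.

The longest carbon chain that includes the –OH group has 7 carbons, so the parent hydride is heptane.
An alcohol (–OH) is the principal characteristic group, giving the suffix -ol.
Choose the numbering such that numbering from this end puts the hydroxyl group at C-2 rather than C-6.
That gives the hydroxyl at C-2; a chloro group at C-6; a fluoro group at C-5.
Prefixes are listed alphabetically: chloro, fluoro.
Assembling the pieces gives 6-chloro-5-fluoroheptan-2-ol.

6-chloro-5-fluoroheptan-2-ol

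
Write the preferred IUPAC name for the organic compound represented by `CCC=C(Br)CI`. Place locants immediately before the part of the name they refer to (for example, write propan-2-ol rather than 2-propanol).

The longest chain bearing the multiple bond is 5 carbons long (pentane).
A C=C double bond in the chain gives the infix -ene-.
The numbering direction is chosen so that numbering from this end puts the double bond at C-2 rather than C-3.
That gives the double bond between C-2 and C-3; a bromo group at C-2; an iodo group at C-1.
The substituents are ordered alphabetically, ignoring any di-/tri- multipliers.
The name is 2-bromo-1-iodopent-2-ene.

2-bromo-1-iodopent-2-ene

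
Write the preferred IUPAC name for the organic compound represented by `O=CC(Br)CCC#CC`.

2-bromohept-5-ynal

The longest chain bearing the –CHO group and the multiple bond is 7 carbons long (heptane).
The principal characteristic group is an aldehyde (terminal –CHO), named with the suffix -al.
A C≡C triple bond in the chain gives the infix -yne-.
Choose the numbering such that the aldehyde carbon is C-1 by definition.
This places the triple bond between C-5 and C-6; a bromo group at C-2.
The name is 2-bromohept-5-ynal.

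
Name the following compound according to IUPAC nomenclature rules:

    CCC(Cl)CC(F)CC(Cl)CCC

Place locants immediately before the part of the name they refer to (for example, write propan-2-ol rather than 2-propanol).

3,7-dichloro-5-fluorodecane

The longest carbon chain is 10 atoms: the parent is decane.
Number the chain so that the substituent locant set {3,5,7} is lower than {4,6,8} at the first point of difference.
That gives chloro groups at C-3 and C-7; a fluoro group at C-5.
Substituent prefixes are cited in alphabetical order (multiplying prefixes like di-/tri- are ignored for ordering).
The name is 3,7-dichloro-5-fluorodecane.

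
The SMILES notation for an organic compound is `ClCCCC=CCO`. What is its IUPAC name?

Counting along the main chain through the –OH group and the multiple bond gives 6 carbons: the parent is hexane.
An alcohol (–OH) is the principal characteristic group, giving the suffix -ol.
The chain contains a C=C double bond, so the unsaturation ending is -ene.
The numbering direction is chosen so that numbering from this end puts the hydroxyl group at C-1 rather than C-6.
This places the hydroxyl at C-1; the double bond between C-2 and C-3; a chloro group at C-6.
Assembling the pieces gives 6-chlorohex-2-en-1-ol.

6-chlorohex-2-en-1-ol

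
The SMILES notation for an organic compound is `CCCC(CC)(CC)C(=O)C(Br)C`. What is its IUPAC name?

2-bromo-4,4-diethylheptan-3-one

The longest carbon chain that includes the carbonyl has 7 carbons, so the parent hydride is heptane.
The principal characteristic group is a ketone (C=O on an internal carbon), named with the suffix -one.
Choose the numbering such that numbering from this end puts the carbonyl group at C-3 rather than C-5.
With this numbering: the carbonyl at C-3; a bromo group at C-2; two ethyl groups at C-4.
Substituent prefixes are cited in alphabetical order (multiplying prefixes like di-/tri- are ignored for ordering).
Assembling the pieces gives 2-bromo-4,4-diethylheptan-3-one.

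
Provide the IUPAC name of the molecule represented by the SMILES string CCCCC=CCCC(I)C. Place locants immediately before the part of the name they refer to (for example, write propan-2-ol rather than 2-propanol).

2-iododec-5-ene

The longest carbon chain that includes the multiple bond has 10 carbons, so the parent hydride is decane.
The chain contains a C=C double bond, so the unsaturation ending is -ene.
Choose the numbering such that the substituent locant set {2} is lower than {9} at the first point of difference.
That gives the double bond between C-5 and C-6; an iodo group at C-2.
The name is 2-iododec-5-ene.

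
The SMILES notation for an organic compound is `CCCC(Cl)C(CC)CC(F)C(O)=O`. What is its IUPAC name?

5-chloro-4-ethyl-2-fluorooctanoic acid

The longest chain bearing the –COOH group is 8 carbons long (octane).
The highest-priority functional group is a carboxylic acid (terminal –COOH), so the name ends in -oic acid.
Choose the numbering such that the carboxylic acid carbon is C-1 by definition.
That gives a chloro group at C-5; an ethyl group at C-4; a fluoro group at C-2.
Substituent prefixes are cited in alphabetical order (multiplying prefixes like di-/tri- are ignored for ordering).
Putting it together: 5-chloro-4-ethyl-2-fluorooctanoic acid.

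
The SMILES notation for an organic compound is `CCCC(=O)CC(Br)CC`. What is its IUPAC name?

The longest carbon chain that includes the carbonyl has 8 carbons, so the parent hydride is octane.
A ketone (C=O on an internal carbon) is the principal characteristic group, giving the suffix -one.
Choose the numbering such that numbering from this end puts the carbonyl group at C-4 rather than C-5.
With this numbering: the carbonyl at C-4; a bromo group at C-6.
Assembling the pieces gives 6-bromooctan-4-one.

6-bromooctan-4-one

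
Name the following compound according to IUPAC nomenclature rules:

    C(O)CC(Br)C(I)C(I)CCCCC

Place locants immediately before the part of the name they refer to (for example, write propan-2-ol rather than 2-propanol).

3-bromo-4,5-diiododecan-1-ol

The longest chain bearing the –OH group is 10 carbons long (decane).
The principal characteristic group is an alcohol (–OH), named with the suffix -ol.
The numbering direction is chosen so that numbering from this end puts the hydroxyl group at C-1 rather than C-10.
This places the hydroxyl at C-1; a bromo group at C-3; iodo groups at C-4 and C-5.
Substituent prefixes are cited in alphabetical order (multiplying prefixes like di-/tri- are ignored for ordering).
Assembling the pieces gives 3-bromo-4,5-diiododecan-1-ol.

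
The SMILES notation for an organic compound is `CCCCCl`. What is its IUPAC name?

1-chlorobutane

The longest continuous carbon chain has 4 atoms, so the parent hydride is butane.
The numbering direction is chosen so that the substituent locant set {1} is lower than {4} at the first point of difference.
With this numbering: a chloro group at C-1.
Assembling the pieces gives 1-chlorobutane.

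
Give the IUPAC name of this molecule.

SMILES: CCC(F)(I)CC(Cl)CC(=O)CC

The longest chain bearing the carbonyl is 9 carbons long (nonane).
The principal characteristic group is a ketone (C=O on an internal carbon), named with the suffix -one.
The numbering direction is chosen so that numbering from this end puts the carbonyl group at C-3 rather than C-7.
That gives the carbonyl at C-3; a chloro group at C-5; a fluoro group at C-7; an iodo group at C-7.
Substituent prefixes are cited in alphabetical order (multiplying prefixes like di-/tri- are ignored for ordering).
Assembling the pieces gives 5-chloro-7-fluoro-7-iodononan-3-one.

5-chloro-7-fluoro-7-iodononan-3-one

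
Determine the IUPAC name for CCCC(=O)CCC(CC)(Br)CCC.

7-bromo-7-ethyldecan-4-one

The longest carbon chain that includes the carbonyl has 10 carbons, so the parent hydride is decane.
The principal characteristic group is a ketone (C=O on an internal carbon), named with the suffix -one.
The numbering direction is chosen so that numbering from this end puts the carbonyl group at C-4 rather than C-7.
That gives the carbonyl at C-4; a bromo group at C-7; an ethyl group at C-7.
Substituent prefixes are cited in alphabetical order (multiplying prefixes like di-/tri- are ignored for ordering).
The name is 7-bromo-7-ethyldecan-4-one.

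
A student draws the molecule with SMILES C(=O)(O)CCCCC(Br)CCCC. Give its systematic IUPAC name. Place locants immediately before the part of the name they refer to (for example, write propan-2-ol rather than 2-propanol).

6-bromodecanoic acid

The longest carbon chain that includes the –COOH group has 10 carbons, so the parent hydride is decane.
The principal characteristic group is a carboxylic acid (terminal –COOH), named with the suffix -oic acid.
Choose the numbering such that the carboxylic acid carbon is C-1 by definition.
That gives a bromo group at C-6.
Putting it together: 6-bromodecanoic acid.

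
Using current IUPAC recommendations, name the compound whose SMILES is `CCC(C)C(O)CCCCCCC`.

The longest carbon chain that includes the –OH group has 11 carbons, so the parent hydride is undecane.
The principal characteristic group is an alcohol (–OH), named with the suffix -ol.
The numbering direction is chosen so that numbering from this end puts the hydroxyl group at C-4 rather than C-8.
That gives the hydroxyl at C-4; a methyl group at C-3.
Putting it together: 3-methylundecan-4-ol.

3-methylundecan-4-ol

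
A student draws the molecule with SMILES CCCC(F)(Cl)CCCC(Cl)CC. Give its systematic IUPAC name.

The longest continuous carbon chain has 10 atoms, so the parent hydride is decane.
Choose the numbering such that the substituent locant set {3,7,7} is lower than {4,4,8} at the first point of difference.
With this numbering: chloro groups at C-3 and C-7; a fluoro group at C-7.
Substituent prefixes are cited in alphabetical order (multiplying prefixes like di-/tri- are ignored for ordering).
The name is 3,7-dichloro-7-fluorodecane.

3,7-dichloro-7-fluorodecane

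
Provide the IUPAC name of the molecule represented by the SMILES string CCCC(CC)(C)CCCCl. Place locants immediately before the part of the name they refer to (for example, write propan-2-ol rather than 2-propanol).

The longest continuous carbon chain has 7 atoms, so the parent hydride is heptane.
Choose the numbering such that the substituent locant set {1,4,4} is lower than {4,4,7} at the first point of difference.
With this numbering: a chloro group at C-1; an ethyl group at C-4; a methyl group at C-4.
Prefixes are listed alphabetically: chloro, ethyl, methyl.
Assembling the pieces gives 1-chloro-4-ethyl-4-methylheptane.

1-chloro-4-ethyl-4-methylheptane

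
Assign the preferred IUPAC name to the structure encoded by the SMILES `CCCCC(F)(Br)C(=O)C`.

3-bromo-3-fluoroheptan-2-one

The longest carbon chain that includes the carbonyl has 7 carbons, so the parent hydride is heptane.
A ketone (C=O on an internal carbon) is the principal characteristic group, giving the suffix -one.
Choose the numbering such that numbering from this end puts the carbonyl group at C-2 rather than C-6.
That gives the carbonyl at C-2; a bromo group at C-3; a fluoro group at C-3.
Substituent prefixes are cited in alphabetical order (multiplying prefixes like di-/tri- are ignored for ordering).
Putting it together: 3-bromo-3-fluoroheptan-2-one.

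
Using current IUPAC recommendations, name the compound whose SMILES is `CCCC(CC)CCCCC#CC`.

8-ethylundec-2-yne

Counting along the main chain through the multiple bond gives 11 carbons: the parent is undecane.
There is one C≡C triple bond, indicated by the ending -yne.
Choose the numbering such that numbering from this end puts the triple bond at C-2 rather than C-9.
This places the triple bond between C-2 and C-3; an ethyl group at C-8.
Putting it together: 8-ethylundec-2-yne.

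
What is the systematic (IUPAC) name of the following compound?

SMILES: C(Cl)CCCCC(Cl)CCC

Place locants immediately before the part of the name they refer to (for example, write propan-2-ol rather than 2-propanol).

1,6-dichlorononane

The longest continuous carbon chain has 9 atoms, so the parent hydride is nonane.
The numbering direction is chosen so that the substituent locant set {1,6} is lower than {4,9} at the first point of difference.
That gives chloro groups at C-1 and C-6.
The name is 1,6-dichlorononane.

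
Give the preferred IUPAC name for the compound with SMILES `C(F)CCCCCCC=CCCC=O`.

Counting along the main chain through the –CHO group and the multiple bond gives 12 carbons: the parent is dodecane.
The highest-priority functional group is an aldehyde (terminal –CHO), so the name ends in -al.
A C=C double bond in the chain gives the infix -ene-.
Choose the numbering such that the aldehyde carbon is C-1 by definition.
This places the double bond between C-4 and C-5; a fluoro group at C-12.
Putting it together: 12-fluorododec-4-enal.

12-fluorododec-4-enal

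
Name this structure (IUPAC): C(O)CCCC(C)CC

Counting along the main chain through the –OH group gives 7 carbons: the parent is heptane.
An alcohol (–OH) is the principal characteristic group, giving the suffix -ol.
Choose the numbering such that numbering from this end puts the hydroxyl group at C-1 rather than C-7.
That gives the hydroxyl at C-1; a methyl group at C-5.
Assembling the pieces gives 5-methylheptan-1-ol.

5-methylheptan-1-ol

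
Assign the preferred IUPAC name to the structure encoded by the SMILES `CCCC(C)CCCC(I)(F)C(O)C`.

3-fluoro-3-iodo-7-methyldecan-2-ol

Counting along the main chain through the –OH group gives 10 carbons: the parent is decane.
The principal characteristic group is an alcohol (–OH), named with the suffix -ol.
The numbering direction is chosen so that numbering from this end puts the hydroxyl group at C-2 rather than C-9.
With this numbering: the hydroxyl at C-2; a fluoro group at C-3; an iodo group at C-3; a methyl group at C-7.
Substituent prefixes are cited in alphabetical order (multiplying prefixes like di-/tri- are ignored for ordering).
The name is 3-fluoro-3-iodo-7-methyldecan-2-ol.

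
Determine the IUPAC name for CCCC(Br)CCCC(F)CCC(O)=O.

8-bromo-4-fluoroundecanoic acid

The longest chain bearing the –COOH group is 11 carbons long (undecane).
A carboxylic acid (terminal –COOH) is the principal characteristic group, giving the suffix -oic acid.
Number the chain so that the carboxylic acid carbon is C-1 by definition.
With this numbering: a bromo group at C-8; a fluoro group at C-4.
The substituents are ordered alphabetically, ignoring any di-/tri- multipliers.
Putting it together: 8-bromo-4-fluoroundecanoic acid.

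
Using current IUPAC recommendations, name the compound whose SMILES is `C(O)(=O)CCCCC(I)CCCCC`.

6-iodoundecanoic acid

Counting along the main chain through the –COOH group gives 11 carbons: the parent is undecane.
A carboxylic acid (terminal –COOH) is the principal characteristic group, giving the suffix -oic acid.
The numbering direction is chosen so that the carboxylic acid carbon is C-1 by definition.
That gives an iodo group at C-6.
Putting it together: 6-iodoundecanoic acid.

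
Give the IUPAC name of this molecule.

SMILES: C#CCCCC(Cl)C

The longest carbon chain that includes the multiple bond has 7 carbons, so the parent hydride is heptane.
A C≡C triple bond in the chain gives the infix -yne-.
The numbering direction is chosen so that numbering from this end puts the triple bond at C-1 rather than C-6.
That gives the triple bond between C-1 and C-2; a chloro group at C-6.
Putting it together: 6-chlorohept-1-yne.

6-chlorohept-1-yne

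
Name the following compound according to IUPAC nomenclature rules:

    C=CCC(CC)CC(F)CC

The longest carbon chain that includes the multiple bond has 8 carbons, so the parent hydride is octane.
There is one C=C double bond, indicated by the ending -ene.
Number the chain so that numbering from this end puts the double bond at C-1 rather than C-7.
With this numbering: the double bond between C-1 and C-2; an ethyl group at C-4; a fluoro group at C-6.
The substituents are ordered alphabetically, ignoring any di-/tri- multipliers.
The name is 4-ethyl-6-fluorooct-1-ene.

4-ethyl-6-fluorooct-1-ene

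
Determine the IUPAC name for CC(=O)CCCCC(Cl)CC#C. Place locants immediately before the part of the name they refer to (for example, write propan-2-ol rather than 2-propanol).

7-chlorodec-9-yn-2-one

Counting along the main chain through the carbonyl and the multiple bond gives 10 carbons: the parent is decane.
The highest-priority functional group is a ketone (C=O on an internal carbon), so the name ends in -one.
The chain contains a C≡C triple bond, so the unsaturation ending is -yne.
Choose the numbering such that numbering from this end puts the carbonyl group at C-2 rather than C-9.
That gives the carbonyl at C-2; the triple bond between C-9 and C-10; a chloro group at C-7.
Putting it together: 7-chlorodec-9-yn-2-one.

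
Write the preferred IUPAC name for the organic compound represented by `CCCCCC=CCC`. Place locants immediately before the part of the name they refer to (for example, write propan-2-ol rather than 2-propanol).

non-3-ene

The longest carbon chain that includes the multiple bond has 9 carbons, so the parent hydride is nonane.
There is one C=C double bond, indicated by the ending -ene.
The numbering direction is chosen so that numbering from this end puts the double bond at C-3 rather than C-6.
With this numbering: the double bond between C-3 and C-4.
Assembling the pieces gives non-3-ene.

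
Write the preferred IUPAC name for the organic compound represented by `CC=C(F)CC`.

The longest chain bearing the multiple bond is 5 carbons long (pentane).
A C=C double bond in the chain gives the infix -ene-.
Number the chain so that numbering from this end puts the double bond at C-2 rather than C-3.
That gives the double bond between C-2 and C-3; a fluoro group at C-3.
Putting it together: 3-fluoropent-2-ene.

3-fluoropent-2-ene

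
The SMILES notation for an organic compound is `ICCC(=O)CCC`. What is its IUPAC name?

1-iodohexan-3-one

The longest carbon chain that includes the carbonyl has 6 carbons, so the parent hydride is hexane.
A ketone (C=O on an internal carbon) is the principal characteristic group, giving the suffix -one.
Choose the numbering such that numbering from this end puts the carbonyl group at C-3 rather than C-4.
That gives the carbonyl at C-3; an iodo group at C-1.
The name is 1-iodohexan-3-one.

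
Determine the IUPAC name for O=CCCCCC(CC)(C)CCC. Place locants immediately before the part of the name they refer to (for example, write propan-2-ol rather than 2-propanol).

6-ethyl-6-methylnonanal

Counting along the main chain through the –CHO group gives 9 carbons: the parent is nonane.
An aldehyde (terminal –CHO) is the principal characteristic group, giving the suffix -al.
Number the chain so that the aldehyde carbon is C-1 by definition.
With this numbering: an ethyl group at C-6; a methyl group at C-6.
Prefixes are listed alphabetically: ethyl, methyl.
Putting it together: 6-ethyl-6-methylnonanal.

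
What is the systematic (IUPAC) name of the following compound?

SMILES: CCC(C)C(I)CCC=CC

The longest carbon chain that includes the multiple bond has 9 carbons, so the parent hydride is nonane.
There is one C=C double bond, indicated by the ending -ene.
Choose the numbering such that numbering from this end puts the double bond at C-2 rather than C-7.
This places the double bond between C-2 and C-3; an iodo group at C-6; a methyl group at C-7.
The substituents are ordered alphabetically, ignoring any di-/tri- multipliers.
The name is 6-iodo-7-methylnon-2-ene.

6-iodo-7-methylnon-2-ene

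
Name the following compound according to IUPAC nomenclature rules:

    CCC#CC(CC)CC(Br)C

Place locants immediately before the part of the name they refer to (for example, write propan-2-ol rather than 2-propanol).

7-bromo-5-ethyloct-3-yne

Counting along the main chain through the multiple bond gives 8 carbons: the parent is octane.
There is one C≡C triple bond, indicated by the ending -yne.
Choose the numbering such that numbering from this end puts the triple bond at C-3 rather than C-5.
This places the triple bond between C-3 and C-4; a bromo group at C-7; an ethyl group at C-5.
Substituent prefixes are cited in alphabetical order (multiplying prefixes like di-/tri- are ignored for ordering).
Putting it together: 7-bromo-5-ethyloct-3-yne.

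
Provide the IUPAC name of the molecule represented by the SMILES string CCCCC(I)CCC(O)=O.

The longest carbon chain that includes the –COOH group has 8 carbons, so the parent hydride is octane.
The highest-priority functional group is a carboxylic acid (terminal –COOH), so the name ends in -oic acid.
Number the chain so that the carboxylic acid carbon is C-1 by definition.
This places an iodo group at C-4.
The name is 4-iodooctanoic acid.

4-iodooctanoic acid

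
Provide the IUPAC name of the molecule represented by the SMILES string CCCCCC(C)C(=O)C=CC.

The longest chain bearing the carbonyl and the multiple bond is 10 carbons long (decane).
The highest-priority functional group is a ketone (C=O on an internal carbon), so the name ends in -one.
There is one C=C double bond, indicated by the ending -ene.
Number the chain so that numbering from this end puts the carbonyl group at C-4 rather than C-7.
That gives the carbonyl at C-4; the double bond between C-2 and C-3; a methyl group at C-5.
Putting it together: 5-methyldec-2-en-4-one.

5-methyldec-2-en-4-one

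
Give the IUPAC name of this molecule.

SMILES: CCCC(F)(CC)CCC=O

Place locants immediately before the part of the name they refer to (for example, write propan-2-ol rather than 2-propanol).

Counting along the main chain through the –CHO group gives 7 carbons: the parent is heptane.
The highest-priority functional group is an aldehyde (terminal –CHO), so the name ends in -al.
Number the chain so that the aldehyde carbon is C-1 by definition.
With this numbering: an ethyl group at C-4; a fluoro group at C-4.
Substituent prefixes are cited in alphabetical order (multiplying prefixes like di-/tri- are ignored for ordering).
Assembling the pieces gives 4-ethyl-4-fluoroheptanal.

4-ethyl-4-fluoroheptanal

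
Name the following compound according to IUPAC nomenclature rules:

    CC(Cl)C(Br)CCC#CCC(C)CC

The longest chain bearing the multiple bond is 11 carbons long (undecane).
A C≡C triple bond in the chain gives the infix -yne-.
The numbering direction is chosen so that numbering from this end puts the triple bond at C-5 rather than C-6.
With this numbering: the triple bond between C-5 and C-6; a bromo group at C-9; a chloro group at C-10; a methyl group at C-3.
Substituent prefixes are cited in alphabetical order (multiplying prefixes like di-/tri- are ignored for ordering).
Assembling the pieces gives 9-bromo-10-chloro-3-methylundec-5-yne.

9-bromo-10-chloro-3-methylundec-5-yne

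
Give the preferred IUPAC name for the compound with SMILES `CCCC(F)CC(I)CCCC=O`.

The longest carbon chain that includes the –CHO group has 10 carbons, so the parent hydride is decane.
An aldehyde (terminal –CHO) is the principal characteristic group, giving the suffix -al.
Number the chain so that the aldehyde carbon is C-1 by definition.
With this numbering: a fluoro group at C-7; an iodo group at C-5.
Prefixes are listed alphabetically: fluoro, iodo.
The name is 7-fluoro-5-iododecanal.

7-fluoro-5-iododecanal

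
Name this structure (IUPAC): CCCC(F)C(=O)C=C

4-fluorohept-1-en-3-one

Counting along the main chain through the carbonyl and the multiple bond gives 7 carbons: the parent is heptane.
The highest-priority functional group is a ketone (C=O on an internal carbon), so the name ends in -one.
A C=C double bond in the chain gives the infix -ene-.
Number the chain so that numbering from this end puts the carbonyl group at C-3 rather than C-5.
With this numbering: the carbonyl at C-3; the double bond between C-1 and C-2; a fluoro group at C-4.
Assembling the pieces gives 4-fluorohept-1-en-3-one.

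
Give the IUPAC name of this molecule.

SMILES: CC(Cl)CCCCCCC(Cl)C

The longest continuous carbon chain has 10 atoms, so the parent hydride is decane.
The molecule is symmetric, so either numbering direction gives the same locants.
This places chloro groups at C-2 and C-9.
Putting it together: 2,9-dichlorodecane.

2,9-dichlorodecane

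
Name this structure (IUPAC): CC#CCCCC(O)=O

hept-5-ynoic acid

The longest chain bearing the –COOH group and the multiple bond is 7 carbons long (heptane).
A carboxylic acid (terminal –COOH) is the principal characteristic group, giving the suffix -oic acid.
A C≡C triple bond in the chain gives the infix -yne-.
The numbering direction is chosen so that the carboxylic acid carbon is C-1 by definition.
With this numbering: the triple bond between C-5 and C-6.
Putting it together: hept-5-ynoic acid.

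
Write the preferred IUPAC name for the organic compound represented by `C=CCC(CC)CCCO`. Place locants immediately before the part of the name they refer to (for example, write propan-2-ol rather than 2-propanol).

Counting along the main chain through the –OH group and the multiple bond gives 7 carbons: the parent is heptane.
The highest-priority functional group is an alcohol (–OH), so the name ends in -ol.
The chain contains a C=C double bond, so the unsaturation ending is -ene.
Number the chain so that numbering from this end puts the hydroxyl group at C-1 rather than C-7.
With this numbering: the hydroxyl at C-1; the double bond between C-6 and C-7; an ethyl group at C-4.
Assembling the pieces gives 4-ethylhept-6-en-1-ol.

4-ethylhept-6-en-1-ol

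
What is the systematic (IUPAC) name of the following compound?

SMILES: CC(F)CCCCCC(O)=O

7-fluorooctanoic acid

The longest chain bearing the –COOH group is 8 carbons long (octane).
A carboxylic acid (terminal –COOH) is the principal characteristic group, giving the suffix -oic acid.
Choose the numbering such that the carboxylic acid carbon is C-1 by definition.
That gives a fluoro group at C-7.
Assembling the pieces gives 7-fluorooctanoic acid.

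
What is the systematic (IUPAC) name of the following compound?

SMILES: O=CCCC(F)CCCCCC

Counting along the main chain through the –CHO group gives 10 carbons: the parent is decane.
The principal characteristic group is an aldehyde (terminal –CHO), named with the suffix -al.
Choose the numbering such that the aldehyde carbon is C-1 by definition.
That gives a fluoro group at C-4.
The name is 4-fluorodecanal.

4-fluorodecanal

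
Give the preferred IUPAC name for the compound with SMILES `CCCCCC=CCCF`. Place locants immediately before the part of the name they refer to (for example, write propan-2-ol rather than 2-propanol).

1-fluoronon-3-ene

The longest chain bearing the multiple bond is 9 carbons long (nonane).
There is one C=C double bond, indicated by the ending -ene.
Choose the numbering such that numbering from this end puts the double bond at C-3 rather than C-6.
This places the double bond between C-3 and C-4; a fluoro group at C-1.
Assembling the pieces gives 1-fluoronon-3-ene.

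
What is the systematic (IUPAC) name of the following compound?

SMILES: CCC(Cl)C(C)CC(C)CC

3-chloro-4,6-dimethyloctane

The parent chain contains 8 carbons (octane).
Choose the numbering such that the substituent locant set {3,4,6} is lower than {3,5,6} at the first point of difference.
With this numbering: a chloro group at C-3; methyl groups at C-4 and C-6.
Prefixes are listed alphabetically: chloro, methyl.
Putting it together: 3-chloro-4,6-dimethyloctane.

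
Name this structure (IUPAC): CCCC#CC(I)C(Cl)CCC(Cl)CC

Counting along the main chain through the multiple bond gives 12 carbons: the parent is dodecane.
There is one C≡C triple bond, indicated by the ending -yne.
Number the chain so that numbering from this end puts the triple bond at C-4 rather than C-8.
With this numbering: the triple bond between C-4 and C-5; chloro groups at C-7 and C-10; an iodo group at C-6.
Prefixes are listed alphabetically: chloro, iodo.
Putting it together: 7,10-dichloro-6-iodododec-4-yne.

7,10-dichloro-6-iodododec-4-yne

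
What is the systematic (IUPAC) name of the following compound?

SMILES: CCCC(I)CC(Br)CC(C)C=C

5-bromo-7-iodo-3-methyldec-1-ene

The longest chain bearing the multiple bond is 10 carbons long (decane).
The chain contains a C=C double bond, so the unsaturation ending is -ene.
Choose the numbering such that numbering from this end puts the double bond at C-1 rather than C-9.
This places the double bond between C-1 and C-2; a bromo group at C-5; an iodo group at C-7; a methyl group at C-3.
Prefixes are listed alphabetically: bromo, iodo, methyl.
Putting it together: 5-bromo-7-iodo-3-methyldec-1-ene.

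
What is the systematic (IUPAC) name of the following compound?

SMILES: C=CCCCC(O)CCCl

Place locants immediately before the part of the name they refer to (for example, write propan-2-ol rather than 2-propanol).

1-chlorooct-7-en-3-ol

The longest carbon chain that includes the –OH group and the multiple bond has 8 carbons, so the parent hydride is octane.
The highest-priority functional group is an alcohol (–OH), so the name ends in -ol.
The chain contains a C=C double bond, so the unsaturation ending is -ene.
Number the chain so that numbering from this end puts the hydroxyl group at C-3 rather than C-6.
With this numbering: the hydroxyl at C-3; the double bond between C-7 and C-8; a chloro group at C-1.
Assembling the pieces gives 1-chlorooct-7-en-3-ol.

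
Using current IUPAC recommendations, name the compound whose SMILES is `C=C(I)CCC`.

2-iodopent-1-ene

The longest chain bearing the multiple bond is 5 carbons long (pentane).
There is one C=C double bond, indicated by the ending -ene.
Choose the numbering such that numbering from this end puts the double bond at C-1 rather than C-4.
This places the double bond between C-1 and C-2; an iodo group at C-2.
Assembling the pieces gives 2-iodopent-1-ene.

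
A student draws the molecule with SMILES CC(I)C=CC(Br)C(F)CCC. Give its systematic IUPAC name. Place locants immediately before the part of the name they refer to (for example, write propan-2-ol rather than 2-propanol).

Counting along the main chain through the multiple bond gives 9 carbons: the parent is nonane.
A C=C double bond in the chain gives the infix -ene-.
Number the chain so that numbering from this end puts the double bond at C-3 rather than C-6.
With this numbering: the double bond between C-3 and C-4; a bromo group at C-5; a fluoro group at C-6; an iodo group at C-2.
The substituents are ordered alphabetically, ignoring any di-/tri- multipliers.
Assembling the pieces gives 5-bromo-6-fluoro-2-iodonon-3-ene.

5-bromo-6-fluoro-2-iodonon-3-ene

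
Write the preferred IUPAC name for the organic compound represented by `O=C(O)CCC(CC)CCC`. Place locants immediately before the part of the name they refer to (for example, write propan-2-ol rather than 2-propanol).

4-ethylheptanoic acid

The longest chain bearing the –COOH group is 7 carbons long (heptane).
A carboxylic acid (terminal –COOH) is the principal characteristic group, giving the suffix -oic acid.
The numbering direction is chosen so that the carboxylic acid carbon is C-1 by definition.
With this numbering: an ethyl group at C-4.
Assembling the pieces gives 4-ethylheptanoic acid.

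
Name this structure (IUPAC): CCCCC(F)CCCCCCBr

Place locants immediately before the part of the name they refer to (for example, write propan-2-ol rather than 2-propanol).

1-bromo-7-fluoroundecane

The parent chain contains 11 carbons (undecane).
The numbering direction is chosen so that the substituent locant set {1,7} is lower than {5,11} at the first point of difference.
That gives a bromo group at C-1; a fluoro group at C-7.
Substituent prefixes are cited in alphabetical order (multiplying prefixes like di-/tri- are ignored for ordering).
Putting it together: 1-bromo-7-fluoroundecane.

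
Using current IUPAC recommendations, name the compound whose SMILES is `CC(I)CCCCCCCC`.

2-iododecane

The longest carbon chain is 10 atoms: the parent is decane.
Number the chain so that the substituent locant set {2} is lower than {9} at the first point of difference.
This places an iodo group at C-2.
The name is 2-iododecane.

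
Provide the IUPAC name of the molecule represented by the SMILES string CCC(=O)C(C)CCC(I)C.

7-iodo-4-methyloctan-3-one

The longest carbon chain that includes the carbonyl has 8 carbons, so the parent hydride is octane.
A ketone (C=O on an internal carbon) is the principal characteristic group, giving the suffix -one.
Choose the numbering such that numbering from this end puts the carbonyl group at C-3 rather than C-6.
This places the carbonyl at C-3; an iodo group at C-7; a methyl group at C-4.
Substituent prefixes are cited in alphabetical order (multiplying prefixes like di-/tri- are ignored for ordering).
The name is 7-iodo-4-methyloctan-3-one.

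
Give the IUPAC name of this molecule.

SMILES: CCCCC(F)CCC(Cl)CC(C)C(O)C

The longest chain bearing the –OH group is 12 carbons long (dodecane).
The principal characteristic group is an alcohol (–OH), named with the suffix -ol.
Number the chain so that numbering from this end puts the hydroxyl group at C-2 rather than C-11.
This places the hydroxyl at C-2; a chloro group at C-5; a fluoro group at C-8; a methyl group at C-3.
Prefixes are listed alphabetically: chloro, fluoro, methyl.
Putting it together: 5-chloro-8-fluoro-3-methyldodecan-2-ol.

5-chloro-8-fluoro-3-methyldodecan-2-ol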